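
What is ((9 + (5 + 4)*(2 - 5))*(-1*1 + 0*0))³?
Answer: 5832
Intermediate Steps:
((9 + (5 + 4)*(2 - 5))*(-1*1 + 0*0))³ = ((9 + 9*(-3))*(-1 + 0))³ = ((9 - 27)*(-1))³ = (-18*(-1))³ = 18³ = 5832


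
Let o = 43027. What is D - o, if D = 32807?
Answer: -10220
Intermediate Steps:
D - o = 32807 - 1*43027 = 32807 - 43027 = -10220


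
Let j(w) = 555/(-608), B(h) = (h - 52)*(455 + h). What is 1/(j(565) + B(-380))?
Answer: -608/19699755 ≈ -3.0863e-5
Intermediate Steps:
B(h) = (-52 + h)*(455 + h)
j(w) = -555/608 (j(w) = 555*(-1/608) = -555/608)
1/(j(565) + B(-380)) = 1/(-555/608 + (-23660 + (-380)² + 403*(-380))) = 1/(-555/608 + (-23660 + 144400 - 153140)) = 1/(-555/608 - 32400) = 1/(-19699755/608) = -608/19699755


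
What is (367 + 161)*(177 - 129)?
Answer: 25344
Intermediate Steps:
(367 + 161)*(177 - 129) = 528*48 = 25344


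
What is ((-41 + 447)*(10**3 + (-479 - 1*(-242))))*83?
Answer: 25711574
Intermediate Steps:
((-41 + 447)*(10**3 + (-479 - 1*(-242))))*83 = (406*(1000 + (-479 + 242)))*83 = (406*(1000 - 237))*83 = (406*763)*83 = 309778*83 = 25711574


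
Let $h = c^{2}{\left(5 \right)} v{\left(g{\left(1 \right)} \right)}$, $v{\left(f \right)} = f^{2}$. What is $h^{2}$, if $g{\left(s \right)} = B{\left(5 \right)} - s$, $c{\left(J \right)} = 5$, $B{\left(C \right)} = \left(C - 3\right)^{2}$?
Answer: $50625$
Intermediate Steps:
$B{\left(C \right)} = \left(-3 + C\right)^{2}$
$g{\left(s \right)} = 4 - s$ ($g{\left(s \right)} = \left(-3 + 5\right)^{2} - s = 2^{2} - s = 4 - s$)
$h = 225$ ($h = 5^{2} \left(4 - 1\right)^{2} = 25 \left(4 - 1\right)^{2} = 25 \cdot 3^{2} = 25 \cdot 9 = 225$)
$h^{2} = 225^{2} = 50625$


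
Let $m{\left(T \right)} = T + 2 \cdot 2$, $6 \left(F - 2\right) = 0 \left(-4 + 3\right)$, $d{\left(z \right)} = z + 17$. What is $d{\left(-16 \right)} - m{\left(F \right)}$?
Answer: $-5$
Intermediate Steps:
$d{\left(z \right)} = 17 + z$
$F = 2$ ($F = 2 + \frac{0 \left(-4 + 3\right)}{6} = 2 + \frac{0 \left(-1\right)}{6} = 2 + \frac{1}{6} \cdot 0 = 2 + 0 = 2$)
$m{\left(T \right)} = 4 + T$ ($m{\left(T \right)} = T + 4 = 4 + T$)
$d{\left(-16 \right)} - m{\left(F \right)} = \left(17 - 16\right) - \left(4 + 2\right) = 1 - 6 = -5$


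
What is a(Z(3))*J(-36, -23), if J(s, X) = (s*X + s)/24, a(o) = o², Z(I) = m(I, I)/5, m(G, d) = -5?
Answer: 33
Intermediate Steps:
Z(I) = -1 (Z(I) = -5/5 = -5*⅕ = -1)
J(s, X) = s/24 + X*s/24 (J(s, X) = (X*s + s)*(1/24) = (s + X*s)*(1/24) = s/24 + X*s/24)
a(Z(3))*J(-36, -23) = (-1)²*((1/24)*(-36)*(1 - 23)) = 1*((1/24)*(-36)*(-22)) = 1*33 = 33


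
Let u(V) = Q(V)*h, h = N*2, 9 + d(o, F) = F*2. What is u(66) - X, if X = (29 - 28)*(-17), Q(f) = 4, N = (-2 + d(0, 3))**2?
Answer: 217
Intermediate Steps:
d(o, F) = -9 + 2*F (d(o, F) = -9 + F*2 = -9 + 2*F)
N = 25 (N = (-2 + (-9 + 2*3))**2 = (-2 + (-9 + 6))**2 = (-2 - 3)**2 = (-5)**2 = 25)
h = 50 (h = 25*2 = 50)
u(V) = 200 (u(V) = 4*50 = 200)
X = -17 (X = 1*(-17) = -17)
u(66) - X = 200 - 1*(-17) = 200 + 17 = 217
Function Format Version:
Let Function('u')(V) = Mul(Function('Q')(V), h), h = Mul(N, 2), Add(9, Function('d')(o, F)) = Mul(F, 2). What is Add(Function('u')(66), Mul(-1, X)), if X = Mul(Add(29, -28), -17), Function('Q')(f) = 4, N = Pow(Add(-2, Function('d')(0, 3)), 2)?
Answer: 217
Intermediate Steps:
Function('d')(o, F) = Add(-9, Mul(2, F)) (Function('d')(o, F) = Add(-9, Mul(F, 2)) = Add(-9, Mul(2, F)))
N = 25 (N = Pow(Add(-2, Add(-9, Mul(2, 3))), 2) = Pow(Add(-2, Add(-9, 6)), 2) = Pow(Add(-2, -3), 2) = Pow(-5, 2) = 25)
h = 50 (h = Mul(25, 2) = 50)
Function('u')(V) = 200 (Function('u')(V) = Mul(4, 50) = 200)
X = -17 (X = Mul(1, -17) = -17)
Add(Function('u')(66), Mul(-1, X)) = Add(200, Mul(-1, -17)) = Add(200, 17) = 217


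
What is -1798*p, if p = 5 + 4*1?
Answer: -16182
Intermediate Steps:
p = 9 (p = 5 + 4 = 9)
-1798*p = -1798*9 = -16182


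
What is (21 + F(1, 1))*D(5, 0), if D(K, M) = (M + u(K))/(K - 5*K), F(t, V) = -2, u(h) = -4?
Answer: 19/5 ≈ 3.8000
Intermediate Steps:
D(K, M) = -(-4 + M)/(4*K) (D(K, M) = (M - 4)/(K - 5*K) = (-4 + M)/((-4*K)) = (-4 + M)*(-1/(4*K)) = -(-4 + M)/(4*K))
(21 + F(1, 1))*D(5, 0) = (21 - 2)*((¼)*(4 - 1*0)/5) = 19*((¼)*(⅕)*(4 + 0)) = 19*((¼)*(⅕)*4) = 19*(⅕) = 19/5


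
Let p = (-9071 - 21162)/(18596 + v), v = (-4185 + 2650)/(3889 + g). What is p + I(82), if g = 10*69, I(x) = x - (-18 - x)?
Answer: 15358781011/85149549 ≈ 180.37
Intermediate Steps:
I(x) = 18 + 2*x (I(x) = x + (18 + x) = 18 + 2*x)
g = 690
v = -1535/4579 (v = (-4185 + 2650)/(3889 + 690) = -1535/4579 ≈ -0.33523)
p = -138436907/85149549 (p = (-9071 - 21162)/(18596 - 1535/4579) = -30233/85149549/4579 = -30233*4579/85149549 = -138436907/85149549 ≈ -1.6258)
p + I(82) = -138436907/85149549 + (18 + 2*82) = -138436907/85149549 + (18 + 164) = -138436907/85149549 + 182 = 15358781011/85149549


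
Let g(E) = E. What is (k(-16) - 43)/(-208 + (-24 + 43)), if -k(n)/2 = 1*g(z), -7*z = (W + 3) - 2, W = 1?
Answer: 11/49 ≈ 0.22449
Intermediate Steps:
z = -2/7 (z = -((1 + 3) - 2)/7 = -(4 - 2)/7 = -⅐*2 = -2/7 ≈ -0.28571)
k(n) = 4/7 (k(n) = -2*(-2)/7 = -2*(-2/7) = 4/7)
(k(-16) - 43)/(-208 + (-24 + 43)) = (4/7 - 43)/(-208 + (-24 + 43)) = -297/(7*(-208 + 19)) = -297/7/(-189) = -297/7*(-1/189) = 11/49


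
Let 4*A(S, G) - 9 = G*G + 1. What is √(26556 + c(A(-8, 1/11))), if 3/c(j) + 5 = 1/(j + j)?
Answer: √897331854135/5813 ≈ 162.96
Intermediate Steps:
A(S, G) = 5/2 + G²/4 (A(S, G) = 9/4 + (G*G + 1)/4 = 9/4 + (G² + 1)/4 = 9/4 + (1 + G²)/4 = 9/4 + (¼ + G²/4) = 5/2 + G²/4)
c(j) = 3/(-5 + 1/(2*j)) (c(j) = 3/(-5 + 1/(j + j)) = 3/(-5 + 1/(2*j)))
√(26556 + c(A(-8, 1/11))) = √(26556 - 6*(5/2 + (1/11)²/4)/(-1 + 10*(5/2 + (1/11)²/4))) = √(26556 - 6*(5/2 + (¼)*(1/121))/(-1 + 10*(5/2 + (¼)*(1/121)))) = √(26556 - 6*(5/2 + 1/484)/(-1 + 10*(5/2 + 1/484))) = √(26556 - 6*1211/484/(-1 + 10*(1211/484))) = √(26556 - 6*1211/484/(-1 + 6055/242)) = √(26556 - 6*1211/484/5813/242) = √(26556 - 6*1211/484*242/5813) = √(26556 - 3633/5813) = √(154366395/5813) = √897331854135/5813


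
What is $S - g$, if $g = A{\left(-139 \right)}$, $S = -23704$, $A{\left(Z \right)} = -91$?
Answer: $-23613$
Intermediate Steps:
$g = -91$
$S - g = -23704 - -91 = -23704 + 91 = -23613$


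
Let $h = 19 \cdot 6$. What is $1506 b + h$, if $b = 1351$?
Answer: $2034720$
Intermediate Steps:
$h = 114$
$1506 b + h = 1506 \cdot 1351 + 114 = 2034606 + 114 = 2034720$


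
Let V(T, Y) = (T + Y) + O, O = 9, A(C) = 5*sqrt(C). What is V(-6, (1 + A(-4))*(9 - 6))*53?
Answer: 318 + 1590*I ≈ 318.0 + 1590.0*I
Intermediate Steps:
V(T, Y) = 9 + T + Y (V(T, Y) = (T + Y) + 9 = 9 + T + Y)
V(-6, (1 + A(-4))*(9 - 6))*53 = (9 - 6 + (1 + 5*sqrt(-4))*(9 - 6))*53 = (9 - 6 + (1 + 5*(2*I))*3)*53 = (9 - 6 + (1 + 10*I)*3)*53 = (9 - 6 + (3 + 30*I))*53 = (6 + 30*I)*53 = 318 + 1590*I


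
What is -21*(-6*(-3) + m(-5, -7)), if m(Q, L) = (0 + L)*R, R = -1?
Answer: -525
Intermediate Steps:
m(Q, L) = -L (m(Q, L) = (0 + L)*(-1) = L*(-1) = -L)
-21*(-6*(-3) + m(-5, -7)) = -21*(-6*(-3) - 1*(-7)) = -21*(18 + 7) = -21*25 = -525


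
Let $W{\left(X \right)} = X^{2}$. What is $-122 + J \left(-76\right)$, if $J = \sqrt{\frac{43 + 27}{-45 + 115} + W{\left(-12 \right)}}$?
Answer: $-122 - 76 \sqrt{145} \approx -1037.2$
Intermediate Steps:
$J = \sqrt{145}$ ($J = \sqrt{\frac{43 + 27}{-45 + 115} + \left(-12\right)^{2}} = \sqrt{\frac{70}{70} + 144} = \sqrt{70 \cdot \frac{1}{70} + 144} = \sqrt{1 + 144} = \sqrt{145} \approx 12.042$)
$-122 + J \left(-76\right) = -122 + \sqrt{145} \left(-76\right) = -122 - 76 \sqrt{145}$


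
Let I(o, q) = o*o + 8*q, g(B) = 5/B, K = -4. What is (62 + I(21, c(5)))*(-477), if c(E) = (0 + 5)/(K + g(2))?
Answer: -227211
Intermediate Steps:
c(E) = -10/3 (c(E) = (0 + 5)/(-4 + 5/2) = 5/(-4 + 5*(½)) = 5/(-4 + 5/2) = 5/(-3/2) = 5*(-⅔) = -10/3)
I(o, q) = o² + 8*q
(62 + I(21, c(5)))*(-477) = (62 + (21² + 8*(-10/3)))*(-477) = (62 + (441 - 80/3))*(-477) = (62 + 1243/3)*(-477) = (1429/3)*(-477) = -227211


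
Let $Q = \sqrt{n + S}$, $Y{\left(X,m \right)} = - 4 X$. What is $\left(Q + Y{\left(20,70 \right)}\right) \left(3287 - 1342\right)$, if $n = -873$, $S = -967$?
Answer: $-155600 + 7780 i \sqrt{115} \approx -1.556 \cdot 10^{5} + 83431.0 i$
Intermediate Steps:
$Q = 4 i \sqrt{115}$ ($Q = \sqrt{-873 - 967} = \sqrt{-1840} = 4 i \sqrt{115} \approx 42.895 i$)
$\left(Q + Y{\left(20,70 \right)}\right) \left(3287 - 1342\right) = \left(4 i \sqrt{115} - 80\right) \left(3287 - 1342\right) = \left(4 i \sqrt{115} - 80\right) 1945 = \left(-80 + 4 i \sqrt{115}\right) 1945 = -155600 + 7780 i \sqrt{115}$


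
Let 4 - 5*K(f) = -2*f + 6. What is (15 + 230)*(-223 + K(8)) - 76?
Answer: -54025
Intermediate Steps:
K(f) = -⅖ + 2*f/5 (K(f) = ⅘ - (-2*f + 6)/5 = ⅘ - (6 - 2*f)/5 = ⅘ + (-6/5 + 2*f/5) = -⅖ + 2*f/5)
(15 + 230)*(-223 + K(8)) - 76 = (15 + 230)*(-223 + (-⅖ + (⅖)*8)) - 76 = 245*(-223 + (-⅖ + 16/5)) - 76 = 245*(-223 + 14/5) - 76 = 245*(-1101/5) - 76 = -53949 - 76 = -54025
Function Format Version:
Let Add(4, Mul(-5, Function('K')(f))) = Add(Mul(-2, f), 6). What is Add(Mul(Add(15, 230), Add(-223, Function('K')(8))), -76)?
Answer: -54025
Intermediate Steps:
Function('K')(f) = Add(Rational(-2, 5), Mul(Rational(2, 5), f)) (Function('K')(f) = Add(Rational(4, 5), Mul(Rational(-1, 5), Add(Mul(-2, f), 6))) = Add(Rational(4, 5), Mul(Rational(-1, 5), Add(6, Mul(-2, f)))) = Add(Rational(4, 5), Add(Rational(-6, 5), Mul(Rational(2, 5), f))) = Add(Rational(-2, 5), Mul(Rational(2, 5), f)))
Add(Mul(Add(15, 230), Add(-223, Function('K')(8))), -76) = Add(Mul(Add(15, 230), Add(-223, Add(Rational(-2, 5), Mul(Rational(2, 5), 8)))), -76) = Add(Mul(245, Add(-223, Add(Rational(-2, 5), Rational(16, 5)))), -76) = Add(Mul(245, Add(-223, Rational(14, 5))), -76) = Add(Mul(245, Rational(-1101, 5)), -76) = Add(-53949, -76) = -54025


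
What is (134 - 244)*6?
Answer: -660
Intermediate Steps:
(134 - 244)*6 = -110*6 = -660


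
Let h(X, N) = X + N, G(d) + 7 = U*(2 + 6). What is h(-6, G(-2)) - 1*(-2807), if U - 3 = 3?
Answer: 2842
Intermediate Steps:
U = 6 (U = 3 + 3 = 6)
G(d) = 41 (G(d) = -7 + 6*(2 + 6) = -7 + 6*8 = -7 + 48 = 41)
h(X, N) = N + X
h(-6, G(-2)) - 1*(-2807) = (41 - 6) - 1*(-2807) = 35 + 2807 = 2842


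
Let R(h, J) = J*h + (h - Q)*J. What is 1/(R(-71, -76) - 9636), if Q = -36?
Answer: -1/1580 ≈ -0.00063291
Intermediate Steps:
R(h, J) = J*h + J*(36 + h) (R(h, J) = J*h + (h - 1*(-36))*J = J*h + (h + 36)*J = J*h + (36 + h)*J = J*h + J*(36 + h))
1/(R(-71, -76) - 9636) = 1/(2*(-76)*(18 - 71) - 9636) = 1/(2*(-76)*(-53) - 9636) = 1/(8056 - 9636) = 1/(-1580) = -1/1580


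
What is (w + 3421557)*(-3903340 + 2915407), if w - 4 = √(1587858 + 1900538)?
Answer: -3380273023413 - 1975866*√872099 ≈ -3.3821e+12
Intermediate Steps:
w = 4 + 2*√872099 (w = 4 + √(1587858 + 1900538) = 4 + √3488396 = 4 + 2*√872099 ≈ 1871.7)
(w + 3421557)*(-3903340 + 2915407) = ((4 + 2*√872099) + 3421557)*(-3903340 + 2915407) = (3421561 + 2*√872099)*(-987933) = -3380273023413 - 1975866*√872099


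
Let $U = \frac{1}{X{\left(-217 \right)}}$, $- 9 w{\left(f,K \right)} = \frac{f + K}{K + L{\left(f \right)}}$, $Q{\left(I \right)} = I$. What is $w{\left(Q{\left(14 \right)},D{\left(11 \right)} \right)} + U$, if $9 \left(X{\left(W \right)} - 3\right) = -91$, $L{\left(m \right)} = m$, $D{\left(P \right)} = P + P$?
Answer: $- \frac{145}{576} \approx -0.25174$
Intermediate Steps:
$D{\left(P \right)} = 2 P$
$X{\left(W \right)} = - \frac{64}{9}$ ($X{\left(W \right)} = 3 + \frac{1}{9} \left(-91\right) = 3 - \frac{91}{9} = - \frac{64}{9}$)
$w{\left(f,K \right)} = - \frac{1}{9}$ ($w{\left(f,K \right)} = - \frac{\left(f + K\right) \frac{1}{K + f}}{9} = - \frac{\left(K + f\right) \frac{1}{K + f}}{9} = \left(- \frac{1}{9}\right) 1 = - \frac{1}{9}$)
$U = - \frac{9}{64}$ ($U = \frac{1}{- \frac{64}{9}} = - \frac{9}{64} \approx -0.14063$)
$w{\left(Q{\left(14 \right)},D{\left(11 \right)} \right)} + U = - \frac{1}{9} - \frac{9}{64} = - \frac{145}{576}$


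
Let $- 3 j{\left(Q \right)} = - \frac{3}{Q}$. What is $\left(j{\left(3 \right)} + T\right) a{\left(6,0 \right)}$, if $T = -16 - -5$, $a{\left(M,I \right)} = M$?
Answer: $-64$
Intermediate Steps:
$j{\left(Q \right)} = \frac{1}{Q}$ ($j{\left(Q \right)} = - \frac{\left(-3\right) \frac{1}{Q}}{3} = \frac{1}{Q}$)
$T = -11$ ($T = -16 + 5 = -11$)
$\left(j{\left(3 \right)} + T\right) a{\left(6,0 \right)} = \left(\frac{1}{3} - 11\right) 6 = \left(- \frac{32}{3}\right) 6 = -64$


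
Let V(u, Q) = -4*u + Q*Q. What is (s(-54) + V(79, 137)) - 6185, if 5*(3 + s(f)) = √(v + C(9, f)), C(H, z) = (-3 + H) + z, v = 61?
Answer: 12265 + √13/5 ≈ 12266.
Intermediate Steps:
C(H, z) = -3 + H + z
s(f) = -3 + √(67 + f)/5 (s(f) = -3 + √(61 + (-3 + 9 + f))/5 = -3 + √(61 + (6 + f))/5 = -3 + √(67 + f)/5)
V(u, Q) = Q² - 4*u (V(u, Q) = -4*u + Q² = Q² - 4*u)
(s(-54) + V(79, 137)) - 6185 = ((-3 + √(67 - 54)/5) + (137² - 4*79)) - 6185 = ((-3 + √13/5) + (18769 - 316)) - 6185 = ((-3 + √13/5) + 18453) - 6185 = (18450 + √13/5) - 6185 = 12265 + √13/5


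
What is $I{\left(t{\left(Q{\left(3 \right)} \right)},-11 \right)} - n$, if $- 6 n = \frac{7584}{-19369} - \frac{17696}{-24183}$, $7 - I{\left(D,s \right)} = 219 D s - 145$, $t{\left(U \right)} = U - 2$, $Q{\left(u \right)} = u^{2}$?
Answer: $\frac{23909584575691}{1405201581} \approx 17015.0$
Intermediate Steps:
$t{\left(U \right)} = -2 + U$ ($t{\left(U \right)} = U - 2 = -2 + U$)
$I{\left(D,s \right)} = 152 - 219 D s$ ($I{\left(D,s \right)} = 7 - \left(219 D s - 145\right) = 7 - \left(-145 + 219 D s\right) = 152 - 219 D s$)
$n = - \frac{79674976}{1405201581}$ ($n = - \frac{\frac{7584}{-19369} - \frac{17696}{-24183}}{6} = - \frac{7584 \left(- \frac{1}{19369}\right) - - \frac{17696}{24183}}{6} = - \frac{- \frac{7584}{19369} + \frac{17696}{24183}}{6} = \left(- \frac{1}{6}\right) \frac{159349952}{468400527} = - \frac{79674976}{1405201581} \approx -0.0567$)
$I{\left(t{\left(Q{\left(3 \right)} \right)},-11 \right)} - n = \left(152 - 219 \left(-2 + 3^{2}\right) \left(-11\right)\right) - - \frac{79674976}{1405201581} = \left(152 - 219 \left(-2 + 9\right) \left(-11\right)\right) + \frac{79674976}{1405201581} = \left(152 - 1533 \left(-11\right)\right) + \frac{79674976}{1405201581} = \left(152 + 16863\right) + \frac{79674976}{1405201581} = 17015 + \frac{79674976}{1405201581} = \frac{23909584575691}{1405201581}$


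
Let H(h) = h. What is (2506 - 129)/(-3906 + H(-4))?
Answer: -2377/3910 ≈ -0.60793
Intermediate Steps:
(2506 - 129)/(-3906 + H(-4)) = (2506 - 129)/(-3906 - 4) = 2377/(-3910) = 2377*(-1/3910) = -2377/3910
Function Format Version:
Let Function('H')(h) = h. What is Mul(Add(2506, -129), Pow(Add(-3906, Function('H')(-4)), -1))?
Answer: Rational(-2377, 3910) ≈ -0.60793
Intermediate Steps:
Mul(Add(2506, -129), Pow(Add(-3906, Function('H')(-4)), -1)) = Mul(Add(2506, -129), Pow(Add(-3906, -4), -1)) = Mul(2377, Pow(-3910, -1)) = Mul(2377, Rational(-1, 3910)) = Rational(-2377, 3910)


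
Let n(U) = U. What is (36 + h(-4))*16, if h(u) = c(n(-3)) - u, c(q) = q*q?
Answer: 784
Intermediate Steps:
c(q) = q²
h(u) = 9 - u (h(u) = (-3)² - u = 9 - u)
(36 + h(-4))*16 = (36 + (9 - 1*(-4)))*16 = (36 + (9 + 4))*16 = (36 + 13)*16 = 49*16 = 784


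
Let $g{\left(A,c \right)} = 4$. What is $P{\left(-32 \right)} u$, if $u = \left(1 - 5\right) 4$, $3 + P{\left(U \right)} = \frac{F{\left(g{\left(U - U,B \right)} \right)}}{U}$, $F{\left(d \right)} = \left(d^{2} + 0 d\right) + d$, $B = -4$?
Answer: $58$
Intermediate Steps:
$F{\left(d \right)} = d + d^{2}$ ($F{\left(d \right)} = \left(d^{2} + 0\right) + d = d^{2} + d = d + d^{2}$)
$P{\left(U \right)} = -3 + \frac{20}{U}$ ($P{\left(U \right)} = -3 + \frac{4 \left(1 + 4\right)}{U} = -3 + \frac{4 \cdot 5}{U} = -3 + \frac{20}{U}$)
$u = -16$ ($u = \left(-4\right) 4 = -16$)
$P{\left(-32 \right)} u = \left(-3 + \frac{20}{-32}\right) \left(-16\right) = \left(-3 + 20 \left(- \frac{1}{32}\right)\right) \left(-16\right) = \left(-3 - \frac{5}{8}\right) \left(-16\right) = \left(- \frac{29}{8}\right) \left(-16\right) = 58$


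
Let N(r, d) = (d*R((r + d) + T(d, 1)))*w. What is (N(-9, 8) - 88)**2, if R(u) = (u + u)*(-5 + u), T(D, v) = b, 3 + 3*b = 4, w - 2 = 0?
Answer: 87616/81 ≈ 1081.7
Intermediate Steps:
w = 2 (w = 2 + 0 = 2)
b = 1/3 (b = -1 + (1/3)*4 = -1 + 4/3 = 1/3 ≈ 0.33333)
T(D, v) = 1/3
R(u) = 2*u*(-5 + u) (R(u) = (2*u)*(-5 + u) = 2*u*(-5 + u))
N(r, d) = 4*d*(-14/3 + d + r)*(1/3 + d + r) (N(r, d) = (d*(2*((r + d) + 1/3)*(-5 + ((r + d) + 1/3))))*2 = (d*(2*((d + r) + 1/3)*(-5 + ((d + r) + 1/3))))*2 = (d*(2*(1/3 + d + r)*(-5 + (1/3 + d + r))))*2 = (d*(2*(1/3 + d + r)*(-14/3 + d + r)))*2 = (d*(2*(-14/3 + d + r)*(1/3 + d + r)))*2 = (2*d*(-14/3 + d + r)*(1/3 + d + r))*2 = 4*d*(-14/3 + d + r)*(1/3 + d + r))
(N(-9, 8) - 88)**2 = ((4/9)*8*(1 + 3*8 + 3*(-9))*(-14 + 3*8 + 3*(-9)) - 88)**2 = ((4/9)*8*(1 + 24 - 27)*(-14 + 24 - 27) - 88)**2 = ((4/9)*8*(-2)*(-17) - 88)**2 = (1088/9 - 88)**2 = (296/9)**2 = 87616/81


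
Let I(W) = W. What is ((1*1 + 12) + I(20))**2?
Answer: 1089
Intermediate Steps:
((1*1 + 12) + I(20))**2 = ((1*1 + 12) + 20)**2 = ((1 + 12) + 20)**2 = (13 + 20)**2 = 33**2 = 1089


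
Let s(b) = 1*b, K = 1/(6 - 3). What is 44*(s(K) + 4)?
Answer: 572/3 ≈ 190.67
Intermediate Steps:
K = 1/3 ≈ 0.33333
s(b) = b
44*(s(K) + 4) = 44*(1/3 + 4) = 44*(13/3) = 572/3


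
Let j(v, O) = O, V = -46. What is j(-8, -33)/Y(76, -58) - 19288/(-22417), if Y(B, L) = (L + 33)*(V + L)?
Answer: 49409039/58284200 ≈ 0.84773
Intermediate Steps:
Y(B, L) = (-46 + L)*(33 + L) (Y(B, L) = (L + 33)*(-46 + L) = (33 + L)*(-46 + L) = (-46 + L)*(33 + L))
j(-8, -33)/Y(76, -58) - 19288/(-22417) = -33/(-1518 + (-58)**2 - 13*(-58)) - 19288/(-22417) = -33/(-1518 + 3364 + 754) - 19288*(-1/22417) = -33/2600 + 19288/22417 = 49409039/58284200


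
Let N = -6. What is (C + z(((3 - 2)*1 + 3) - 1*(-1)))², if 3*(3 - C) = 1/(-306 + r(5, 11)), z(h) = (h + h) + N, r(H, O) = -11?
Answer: 44328964/904401 ≈ 49.015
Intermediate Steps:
z(h) = -6 + 2*h (z(h) = (h + h) - 6 = 2*h - 6 = -6 + 2*h)
C = 2854/951 (C = 3 - 1/(3*(-306 - 11)) = 3 - ⅓/(-317) = 3 - ⅓*(-1/317) = 3 + 1/951 = 2854/951 ≈ 3.0011)
(C + z(((3 - 2)*1 + 3) - 1*(-1)))² = (2854/951 + (-6 + 2*(((3 - 2)*1 + 3) - 1*(-1))))² = (2854/951 + (-6 + 2*((1*1 + 3) + 1)))² = (2854/951 + (-6 + 2*((1 + 3) + 1)))² = (2854/951 + (-6 + 2*(4 + 1)))² = (2854/951 + (-6 + 2*5))² = (2854/951 + (-6 + 10))² = (2854/951 + 4)² = (6658/951)² = 44328964/904401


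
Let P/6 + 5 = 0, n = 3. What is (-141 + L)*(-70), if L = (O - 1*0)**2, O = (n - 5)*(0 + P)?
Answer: -242130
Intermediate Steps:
P = -30 (P = -30 + 6*0 = -30 + 0 = -30)
O = 60 (O = (3 - 5)*(0 - 30) = -2*(-30) = 60)
L = 3600 (L = (60 - 1*0)**2 = (60 + 0)**2 = 60**2 = 3600)
(-141 + L)*(-70) = (-141 + 3600)*(-70) = 3459*(-70) = -242130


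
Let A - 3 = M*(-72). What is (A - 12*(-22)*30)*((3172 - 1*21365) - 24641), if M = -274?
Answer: -1184402934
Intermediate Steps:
A = 19731 (A = 3 - 274*(-72) = 3 + 19728 = 19731)
(A - 12*(-22)*30)*((3172 - 1*21365) - 24641) = (19731 - 12*(-22)*30)*((3172 - 1*21365) - 24641) = (19731 + 264*30)*((3172 - 21365) - 24641) = (19731 + 7920)*(-18193 - 24641) = 27651*(-42834) = -1184402934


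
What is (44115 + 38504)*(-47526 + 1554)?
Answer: -3798160668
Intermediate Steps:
(44115 + 38504)*(-47526 + 1554) = 82619*(-45972) = -3798160668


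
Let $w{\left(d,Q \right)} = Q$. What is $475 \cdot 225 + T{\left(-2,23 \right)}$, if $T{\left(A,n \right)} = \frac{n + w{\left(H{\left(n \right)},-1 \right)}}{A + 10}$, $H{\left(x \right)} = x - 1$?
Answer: $\frac{427511}{4} \approx 1.0688 \cdot 10^{5}$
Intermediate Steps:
$H{\left(x \right)} = -1 + x$
$T{\left(A,n \right)} = \frac{-1 + n}{10 + A}$ ($T{\left(A,n \right)} = \frac{n - 1}{A + 10} = \frac{-1 + n}{10 + A}$)
$475 \cdot 225 + T{\left(-2,23 \right)} = 475 \cdot 225 + \frac{-1 + 23}{10 - 2} = 106875 + \frac{1}{8} \cdot 22 = 106875 + \frac{11}{4} = \frac{427511}{4}$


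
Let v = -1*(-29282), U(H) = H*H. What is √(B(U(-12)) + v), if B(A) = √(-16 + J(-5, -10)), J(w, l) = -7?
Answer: √(29282 + I*√23) ≈ 171.12 + 0.014*I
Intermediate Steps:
U(H) = H²
v = 29282
B(A) = I*√23 (B(A) = √(-16 - 7) = √(-23) = I*√23)
√(B(U(-12)) + v) = √(I*√23 + 29282) = √(29282 + I*√23)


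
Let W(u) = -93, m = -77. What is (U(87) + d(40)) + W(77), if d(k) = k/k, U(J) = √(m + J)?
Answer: -92 + √10 ≈ -88.838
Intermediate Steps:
U(J) = √(-77 + J)
d(k) = 1
(U(87) + d(40)) + W(77) = (√(-77 + 87) + 1) - 93 = (√10 + 1) - 93 = (1 + √10) - 93 = -92 + √10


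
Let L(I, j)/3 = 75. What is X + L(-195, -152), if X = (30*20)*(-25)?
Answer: -14775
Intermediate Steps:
L(I, j) = 225 (L(I, j) = 3*75 = 225)
X = -15000 (X = 600*(-25) = -15000)
X + L(-195, -152) = -15000 + 225 = -14775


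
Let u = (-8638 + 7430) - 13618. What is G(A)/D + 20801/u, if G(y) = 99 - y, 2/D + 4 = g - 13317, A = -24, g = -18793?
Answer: -29281533887/14826 ≈ -1.9750e+6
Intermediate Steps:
D = -1/16057 (D = 2/(-4 + (-18793 - 13317)) = 2/(-4 - 32110) = 2/(-32114) = 2*(-1/32114) = -1/16057 ≈ -6.2278e-5)
u = -14826 (u = -1208 - 13618 = -14826)
G(A)/D + 20801/u = (99 - 1*(-24))/(-1/16057) + 20801/(-14826) = (99 + 24)*(-16057) + 20801*(-1/14826) = 123*(-16057) - 20801/14826 = -1975011 - 20801/14826 = -29281533887/14826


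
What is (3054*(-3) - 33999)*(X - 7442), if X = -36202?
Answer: 1883718684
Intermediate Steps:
(3054*(-3) - 33999)*(X - 7442) = (3054*(-3) - 33999)*(-36202 - 7442) = (-9162 - 33999)*(-43644) = -43161*(-43644) = 1883718684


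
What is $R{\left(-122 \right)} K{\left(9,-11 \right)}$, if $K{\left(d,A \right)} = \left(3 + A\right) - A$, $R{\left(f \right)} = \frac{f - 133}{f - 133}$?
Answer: $3$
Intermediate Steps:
$R{\left(f \right)} = 1$ ($R{\left(f \right)} = \frac{-133 + f}{-133 + f} = 1$)
$K{\left(d,A \right)} = 3$
$R{\left(-122 \right)} K{\left(9,-11 \right)} = 1 \cdot 3 = 3$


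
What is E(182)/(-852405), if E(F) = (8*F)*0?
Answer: 0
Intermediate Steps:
E(F) = 0
E(182)/(-852405) = 0/(-852405) = 0*(-1/852405) = 0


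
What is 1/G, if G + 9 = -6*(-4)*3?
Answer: 1/63 ≈ 0.015873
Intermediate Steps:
G = 63 (G = -9 - 6*(-4)*3 = -9 + 24*3 = -9 + 72 = 63)
1/G = 1/63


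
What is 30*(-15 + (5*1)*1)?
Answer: -300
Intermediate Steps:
30*(-15 + (5*1)*1) = 30*(-15 + 5*1) = 30*(-15 + 5) = 30*(-10) = -300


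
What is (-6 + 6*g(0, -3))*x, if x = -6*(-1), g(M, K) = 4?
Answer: 108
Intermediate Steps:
x = 6
(-6 + 6*g(0, -3))*x = (-6 + 6*4)*6 = (-6 + 24)*6 = 18*6 = 108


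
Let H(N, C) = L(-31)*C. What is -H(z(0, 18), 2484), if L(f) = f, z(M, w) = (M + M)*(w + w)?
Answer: 77004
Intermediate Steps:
z(M, w) = 4*M*w (z(M, w) = (2*M)*(2*w) = 4*M*w)
H(N, C) = -31*C
-H(z(0, 18), 2484) = -(-31)*2484 = -1*(-77004) = 77004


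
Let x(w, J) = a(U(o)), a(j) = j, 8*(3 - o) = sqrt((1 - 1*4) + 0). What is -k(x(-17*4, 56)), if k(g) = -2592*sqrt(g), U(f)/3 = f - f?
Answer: 0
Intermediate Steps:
o = 3 - I*sqrt(3)/8 (o = 3 - sqrt((1 - 1*4) + 0)/8 = 3 - sqrt((1 - 4) + 0)/8 = 3 - sqrt(-3 + 0)/8 = 3 - I*sqrt(3)/8 ≈ 3.0 - 0.21651*I)
U(f) = 0 (U(f) = 3*(f - f) = 3*0 = 0)
x(w, J) = 0
-k(x(-17*4, 56)) = -(-2592)*sqrt(0) = -(-2592)*0 = -1*0 = 0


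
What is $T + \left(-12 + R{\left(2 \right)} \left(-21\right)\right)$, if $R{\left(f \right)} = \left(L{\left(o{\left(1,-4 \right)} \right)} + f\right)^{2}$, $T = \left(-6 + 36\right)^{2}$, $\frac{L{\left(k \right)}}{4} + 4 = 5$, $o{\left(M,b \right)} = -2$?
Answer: $132$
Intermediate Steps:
$L{\left(k \right)} = 4$ ($L{\left(k \right)} = -16 + 4 \cdot 5 = -16 + 20 = 4$)
$T = 900$ ($T = 30^{2} = 900$)
$R{\left(f \right)} = \left(4 + f\right)^{2}$
$T + \left(-12 + R{\left(2 \right)} \left(-21\right)\right) = 900 + \left(-12 + \left(4 + 2\right)^{2} \left(-21\right)\right) = 900 + \left(-12 + 6^{2} \left(-21\right)\right) = 900 + \left(-12 + 36 \left(-21\right)\right) = 900 - 768 = 132$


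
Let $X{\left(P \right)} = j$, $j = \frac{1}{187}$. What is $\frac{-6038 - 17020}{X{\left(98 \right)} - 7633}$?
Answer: $\frac{102663}{33985} \approx 3.0208$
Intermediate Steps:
$j = \frac{1}{187} \approx 0.0053476$
$X{\left(P \right)} = \frac{1}{187}$
$\frac{-6038 - 17020}{X{\left(98 \right)} - 7633} = \frac{-6038 - 17020}{\frac{1}{187} - 7633} = - \frac{23058}{- \frac{1427370}{187}} = \left(-23058\right) \left(- \frac{187}{1427370}\right) = \frac{102663}{33985}$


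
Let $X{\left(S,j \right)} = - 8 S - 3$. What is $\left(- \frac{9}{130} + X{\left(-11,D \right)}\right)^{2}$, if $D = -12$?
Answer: $\frac{121903681}{16900} \approx 7213.2$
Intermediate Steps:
$X{\left(S,j \right)} = -3 - 8 S$
$\left(- \frac{9}{130} + X{\left(-11,D \right)}\right)^{2} = \left(- \frac{9}{130} - -85\right)^{2} = \left(\left(-9\right) \frac{1}{130} + \left(-3 + 88\right)\right)^{2} = \left(- \frac{9}{130} + 85\right)^{2} = \left(\frac{11041}{130}\right)^{2} = \frac{121903681}{16900}$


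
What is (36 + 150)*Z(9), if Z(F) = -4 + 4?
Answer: 0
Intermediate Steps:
Z(F) = 0
(36 + 150)*Z(9) = (36 + 150)*0 = 186*0 = 0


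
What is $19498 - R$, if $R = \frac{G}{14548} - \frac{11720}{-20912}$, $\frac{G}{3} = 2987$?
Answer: $\frac{370717205091}{19014236} \approx 19497.0$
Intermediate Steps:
$G = 8961$ ($G = 3 \cdot 2987 = 8961$)
$R = \frac{22368437}{19014236}$ ($R = \frac{8961}{14548} - \frac{11720}{-20912} = 8961 \cdot \frac{1}{14548} - - \frac{1465}{2614} = \frac{8961}{14548} + \frac{1465}{2614} = \frac{22368437}{19014236} \approx 1.1764$)
$19498 - R = 19498 - \frac{22368437}{19014236} = \frac{370717205091}{19014236}$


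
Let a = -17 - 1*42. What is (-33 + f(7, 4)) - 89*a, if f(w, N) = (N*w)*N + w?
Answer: 5337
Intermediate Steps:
a = -59 (a = -17 - 42 = -59)
f(w, N) = w + w*N**2 (f(w, N) = w*N**2 + w = w + w*N**2)
(-33 + f(7, 4)) - 89*a = (-33 + 7*(1 + 4**2)) - 89*(-59) = (-33 + 7*(1 + 16)) + 5251 = (-33 + 7*17) + 5251 = (-33 + 119) + 5251 = 86 + 5251 = 5337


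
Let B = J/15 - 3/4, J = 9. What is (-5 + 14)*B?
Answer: -27/20 ≈ -1.3500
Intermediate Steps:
B = -3/20 (B = 9/15 - 3/4 = 9*(1/15) - 3*1/4 = 3/5 - 3/4 = -3/20 ≈ -0.15000)
(-5 + 14)*B = (-5 + 14)*(-3/20) = 9*(-3/20) = -27/20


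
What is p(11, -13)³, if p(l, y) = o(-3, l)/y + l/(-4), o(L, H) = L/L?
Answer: -3176523/140608 ≈ -22.591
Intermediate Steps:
o(L, H) = 1
p(l, y) = 1/y - l/4 (p(l, y) = 1/y + l/(-4) = 1/y + l*(-¼) = 1/y - l/4)
p(11, -13)³ = (1/(-13) - ¼*11)³ = (-1/13 - 11/4)³ = (-147/52)³ = -3176523/140608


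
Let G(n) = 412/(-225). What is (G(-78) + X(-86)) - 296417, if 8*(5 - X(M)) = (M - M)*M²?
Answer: -66693112/225 ≈ -2.9641e+5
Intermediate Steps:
G(n) = -412/225 (G(n) = 412*(-1/225) = -412/225)
X(M) = 5 (X(M) = 5 - (M - M)*M²/8 = 5 - 0*M² = 5 - ⅛*0 = 5 + 0 = 5)
(G(-78) + X(-86)) - 296417 = (-412/225 + 5) - 296417 = 713/225 - 296417 = -66693112/225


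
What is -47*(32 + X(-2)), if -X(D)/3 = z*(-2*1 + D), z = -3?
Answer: 188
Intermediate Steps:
X(D) = -18 + 9*D (X(D) = -(-9)*(-2*1 + D) = -(-9)*(-2 + D) = -3*(6 - 3*D) = -18 + 9*D)
-47*(32 + X(-2)) = -47*(32 + (-18 + 9*(-2))) = -47*(32 + (-18 - 18)) = -47*(32 - 36) = -47*(-4) = 188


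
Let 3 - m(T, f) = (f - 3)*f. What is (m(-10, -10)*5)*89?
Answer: -56515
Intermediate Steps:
m(T, f) = 3 - f*(-3 + f) (m(T, f) = 3 - (f - 3)*f = 3 - (-3 + f)*f = 3 - f*(-3 + f))
(m(-10, -10)*5)*89 = ((3 - 1*(-10)**2 + 3*(-10))*5)*89 = ((3 - 1*100 - 30)*5)*89 = ((3 - 100 - 30)*5)*89 = -127*5*89 = -635*89 = -56515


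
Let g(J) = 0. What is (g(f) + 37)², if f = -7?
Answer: 1369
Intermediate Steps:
(g(f) + 37)² = (0 + 37)² = 37² = 1369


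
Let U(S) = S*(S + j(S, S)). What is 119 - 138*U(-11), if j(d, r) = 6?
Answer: -7471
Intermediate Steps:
U(S) = S*(6 + S) (U(S) = S*(S + 6) = S*(6 + S))
119 - 138*U(-11) = 119 - (-1518)*(6 - 11) = 119 - (-1518)*(-5) = 119 - 138*55 = 119 - 7590 = -7471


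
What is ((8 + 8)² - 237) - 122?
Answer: -103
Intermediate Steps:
((8 + 8)² - 237) - 122 = (16² - 237) - 122 = (256 - 237) - 122 = 19 - 122 = -103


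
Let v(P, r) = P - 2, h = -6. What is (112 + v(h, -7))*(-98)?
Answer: -10192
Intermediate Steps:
v(P, r) = -2 + P
(112 + v(h, -7))*(-98) = (112 + (-2 - 6))*(-98) = (112 - 8)*(-98) = 104*(-98) = -10192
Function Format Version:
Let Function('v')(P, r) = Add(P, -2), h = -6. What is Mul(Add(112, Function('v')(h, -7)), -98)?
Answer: -10192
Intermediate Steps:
Function('v')(P, r) = Add(-2, P)
Mul(Add(112, Function('v')(h, -7)), -98) = Mul(Add(112, Add(-2, -6)), -98) = Mul(Add(112, -8), -98) = Mul(104, -98) = -10192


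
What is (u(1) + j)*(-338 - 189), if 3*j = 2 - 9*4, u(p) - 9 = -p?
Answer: 5270/3 ≈ 1756.7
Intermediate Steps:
u(p) = 9 - p
j = -34/3 (j = (2 - 9*4)/3 = (2 - 36)/3 = (⅓)*(-34) = -34/3 ≈ -11.333)
(u(1) + j)*(-338 - 189) = ((9 - 1*1) - 34/3)*(-338 - 189) = ((9 - 1) - 34/3)*(-527) = (8 - 34/3)*(-527) = -10/3*(-527) = 5270/3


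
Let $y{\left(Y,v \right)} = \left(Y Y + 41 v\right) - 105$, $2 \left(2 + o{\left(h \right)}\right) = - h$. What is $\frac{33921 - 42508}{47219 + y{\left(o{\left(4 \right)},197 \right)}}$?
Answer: $- \frac{8587}{55207} \approx -0.15554$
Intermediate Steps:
$o{\left(h \right)} = -2 - \frac{h}{2}$ ($o{\left(h \right)} = -2 + \frac{\left(-1\right) h}{2} = -2 - \frac{h}{2}$)
$y{\left(Y,v \right)} = -105 + Y^{2} + 41 v$ ($y{\left(Y,v \right)} = \left(Y^{2} + 41 v\right) - 105 = -105 + Y^{2} + 41 v$)
$\frac{33921 - 42508}{47219 + y{\left(o{\left(4 \right)},197 \right)}} = \frac{33921 - 42508}{47219 + \left(-105 + \left(-2 - 2\right)^{2} + 41 \cdot 197\right)} = - \frac{8587}{47219 + \left(-105 + \left(-2 - 2\right)^{2} + 8077\right)} = - \frac{8587}{47219 + \left(-105 + \left(-4\right)^{2} + 8077\right)} = - \frac{8587}{47219 + \left(-105 + 16 + 8077\right)} = - \frac{8587}{47219 + 7988} = - \frac{8587}{55207}$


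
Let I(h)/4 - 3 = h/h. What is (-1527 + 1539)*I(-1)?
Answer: 192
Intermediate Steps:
I(h) = 16 (I(h) = 12 + 4*(h/h) = 12 + 4*1 = 12 + 4 = 16)
(-1527 + 1539)*I(-1) = (-1527 + 1539)*16 = 12*16 = 192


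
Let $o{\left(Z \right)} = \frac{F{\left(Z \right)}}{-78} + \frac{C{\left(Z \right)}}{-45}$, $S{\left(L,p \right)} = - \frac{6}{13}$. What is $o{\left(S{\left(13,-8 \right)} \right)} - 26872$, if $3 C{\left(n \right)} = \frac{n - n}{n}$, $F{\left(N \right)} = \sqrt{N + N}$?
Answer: $-26872 - \frac{i \sqrt{39}}{507} \approx -26872.0 - 0.012318 i$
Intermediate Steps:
$S{\left(L,p \right)} = - \frac{6}{13}$ ($S{\left(L,p \right)} = \left(-6\right) \frac{1}{13} = - \frac{6}{13}$)
$F{\left(N \right)} = \sqrt{2} \sqrt{N}$ ($F{\left(N \right)} = \sqrt{2 N} = \sqrt{2} \sqrt{N}$)
$C{\left(n \right)} = 0$ ($C{\left(n \right)} = \frac{\left(n - n\right) \frac{1}{n}}{3} = \frac{0 \frac{1}{n}}{3} = \frac{1}{3} \cdot 0 = 0$)
$o{\left(Z \right)} = - \frac{\sqrt{2} \sqrt{Z}}{78}$ ($o{\left(Z \right)} = \frac{\sqrt{2} \sqrt{Z}}{-78} + \frac{0}{-45} = \sqrt{2} \sqrt{Z} \left(- \frac{1}{78}\right) + 0 \left(- \frac{1}{45}\right) = - \frac{\sqrt{2} \sqrt{Z}}{78} + 0 = - \frac{\sqrt{2} \sqrt{Z}}{78}$)
$o{\left(S{\left(13,-8 \right)} \right)} - 26872 = - \frac{\sqrt{2} \sqrt{- \frac{6}{13}}}{78} - 26872 = - \frac{\sqrt{2} \frac{i \sqrt{78}}{13}}{78} - 26872 = - \frac{i \sqrt{39}}{507} - 26872 = -26872 - \frac{i \sqrt{39}}{507}$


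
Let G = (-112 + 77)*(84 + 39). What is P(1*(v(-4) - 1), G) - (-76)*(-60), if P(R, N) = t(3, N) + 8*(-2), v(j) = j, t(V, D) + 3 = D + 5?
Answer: -8879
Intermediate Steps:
t(V, D) = 2 + D (t(V, D) = -3 + (D + 5) = -3 + (5 + D) = 2 + D)
G = -4305 (G = -35*123 = -4305)
P(R, N) = -14 + N (P(R, N) = (2 + N) + 8*(-2) = (2 + N) - 16 = -14 + N)
P(1*(v(-4) - 1), G) - (-76)*(-60) = (-14 - 4305) - (-76)*(-60) = -4319 - 1*4560 = -4319 - 4560 = -8879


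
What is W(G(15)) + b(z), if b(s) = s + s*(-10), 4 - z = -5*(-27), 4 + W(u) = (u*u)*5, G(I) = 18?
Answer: 2795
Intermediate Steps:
W(u) = -4 + 5*u² (W(u) = -4 + (u*u)*5 = -4 + u²*5 = -4 + 5*u²)
z = -131 (z = 4 - (-5)*(-27) = 4 - 1*135 = 4 - 135 = -131)
b(s) = -9*s (b(s) = s - 10*s = -9*s)
W(G(15)) + b(z) = (-4 + 5*18²) - 9*(-131) = (-4 + 5*324) + 1179 = (-4 + 1620) + 1179 = 1616 + 1179 = 2795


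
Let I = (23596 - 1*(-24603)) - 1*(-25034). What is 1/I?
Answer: 1/73233 ≈ 1.3655e-5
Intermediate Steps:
I = 73233 (I = (23596 + 24603) + 25034 = 48199 + 25034 = 73233)
1/I = 1/73233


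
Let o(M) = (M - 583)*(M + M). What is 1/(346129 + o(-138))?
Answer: 1/545125 ≈ 1.8344e-6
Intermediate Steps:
o(M) = 2*M*(-583 + M) (o(M) = (-583 + M)*(2*M) = 2*M*(-583 + M))
1/(346129 + o(-138)) = 1/(346129 + 2*(-138)*(-583 - 138)) = 1/(346129 + 2*(-138)*(-721)) = 1/(346129 + 198996) = 1/545125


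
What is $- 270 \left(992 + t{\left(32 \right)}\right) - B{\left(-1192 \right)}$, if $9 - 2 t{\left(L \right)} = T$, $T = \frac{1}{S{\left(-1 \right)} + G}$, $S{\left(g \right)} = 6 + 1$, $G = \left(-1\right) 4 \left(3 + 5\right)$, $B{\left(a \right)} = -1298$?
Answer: $- \frac{1338812}{5} \approx -2.6776 \cdot 10^{5}$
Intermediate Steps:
$G = -32$ ($G = \left(-4\right) 8 = -32$)
$S{\left(g \right)} = 7$
$T = - \frac{1}{25}$ ($T = \frac{1}{7 - 32} = \frac{1}{-25} = - \frac{1}{25} \approx -0.04$)
$t{\left(L \right)} = \frac{113}{25}$ ($t{\left(L \right)} = \frac{9}{2} - - \frac{1}{50} = \frac{9}{2} + \frac{1}{50} = \frac{113}{25}$)
$- 270 \left(992 + t{\left(32 \right)}\right) - B{\left(-1192 \right)} = - 270 \left(992 + \frac{113}{25}\right) - -1298 = \left(-270\right) \frac{24913}{25} + 1298 = - \frac{1345302}{5} + 1298 = - \frac{1338812}{5}$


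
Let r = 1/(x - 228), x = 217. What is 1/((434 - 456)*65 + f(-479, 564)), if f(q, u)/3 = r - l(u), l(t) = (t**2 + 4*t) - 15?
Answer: -11/10586854 ≈ -1.0390e-6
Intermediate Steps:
l(t) = -15 + t**2 + 4*t
r = -1/11 (r = 1/(217 - 228) = 1/(-11) = -1/11 ≈ -0.090909)
f(q, u) = 492/11 - 12*u - 3*u**2 (f(q, u) = 3*(-1/11 - (-15 + u**2 + 4*u)) = 3*(-1/11 + (15 - u**2 - 4*u)) = 3*(164/11 - u**2 - 4*u) = 492/11 - 12*u - 3*u**2)
1/((434 - 456)*65 + f(-479, 564)) = 1/((434 - 456)*65 + (492/11 - 12*564 - 3*564**2)) = 1/(-22*65 + (492/11 - 6768 - 3*318096)) = 1/(-1430 + (492/11 - 6768 - 954288)) = 1/(-1430 - 10571124/11) = 1/(-10586854/11) = -11/10586854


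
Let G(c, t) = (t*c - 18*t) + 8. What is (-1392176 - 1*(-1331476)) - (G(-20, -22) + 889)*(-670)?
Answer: 1100410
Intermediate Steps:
G(c, t) = 8 - 18*t + c*t (G(c, t) = (c*t - 18*t) + 8 = (-18*t + c*t) + 8 = 8 - 18*t + c*t)
(-1392176 - 1*(-1331476)) - (G(-20, -22) + 889)*(-670) = (-1392176 - 1*(-1331476)) - ((8 - 18*(-22) - 20*(-22)) + 889)*(-670) = (-1392176 + 1331476) - ((8 + 396 + 440) + 889)*(-670) = -60700 - (844 + 889)*(-670) = -60700 - 1733*(-670) = -60700 - 1*(-1161110) = -60700 + 1161110 = 1100410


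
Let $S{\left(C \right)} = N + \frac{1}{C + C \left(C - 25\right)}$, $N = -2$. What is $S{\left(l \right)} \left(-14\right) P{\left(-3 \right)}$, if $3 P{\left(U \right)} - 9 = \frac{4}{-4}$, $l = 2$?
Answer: $\frac{2492}{33} \approx 75.515$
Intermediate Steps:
$S{\left(C \right)} = -2 + \frac{1}{C + C \left(-25 + C\right)}$ ($S{\left(C \right)} = -2 + \frac{1}{C + C \left(C - 25\right)} = -2 + \frac{1}{C + C \left(-25 + C\right)}$)
$P{\left(U \right)} = \frac{8}{3}$ ($P{\left(U \right)} = 3 + \frac{4 \frac{1}{-4}}{3} = 3 + \frac{4 \left(- \frac{1}{4}\right)}{3} = 3 + \frac{1}{3} \left(-1\right) = 3 - \frac{1}{3} = \frac{8}{3}$)
$S{\left(l \right)} \left(-14\right) P{\left(-3 \right)} = \frac{1 - 2 \cdot 2^{2} + 48 \cdot 2}{2 \left(-24 + 2\right)} \left(-14\right) \frac{8}{3} = \frac{1 - 8 + 96}{2 \left(-22\right)} \left(-14\right) \frac{8}{3} = \frac{1}{2} \left(- \frac{1}{22}\right) \left(1 - 8 + 96\right) \left(-14\right) \frac{8}{3} = \frac{1}{2} \left(- \frac{1}{22}\right) 89 \left(-14\right) \frac{8}{3} = \left(- \frac{89}{44}\right) \left(-14\right) \frac{8}{3} = \frac{623}{22} \cdot \frac{8}{3} = \frac{2492}{33}$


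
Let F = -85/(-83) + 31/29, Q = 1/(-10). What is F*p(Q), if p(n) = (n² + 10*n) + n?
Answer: -274571/120350 ≈ -2.2814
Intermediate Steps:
Q = -⅒ ≈ -0.10000
F = 5038/2407 (F = -85*(-1/83) + 31*(1/29) = 85/83 + 31/29 = 5038/2407 ≈ 2.0931)
p(n) = n² + 11*n
F*p(Q) = 5038*(-(11 - ⅒)/10)/2407 = 5038*(-⅒*109/10)/2407 = (5038/2407)*(-109/100) = -274571/120350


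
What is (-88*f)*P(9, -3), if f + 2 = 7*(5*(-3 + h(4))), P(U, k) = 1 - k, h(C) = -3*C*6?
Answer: 924704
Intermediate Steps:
h(C) = -18*C
f = -2627 (f = -2 + 7*(5*(-3 - 18*4)) = -2 + 7*(5*(-3 - 72)) = -2 + 7*(5*(-75)) = -2 + 7*(-375) = -2 - 2625 = -2627)
(-88*f)*P(9, -3) = (-88*(-2627))*(1 - 1*(-3)) = 231176*(1 + 3) = 231176*4 = 924704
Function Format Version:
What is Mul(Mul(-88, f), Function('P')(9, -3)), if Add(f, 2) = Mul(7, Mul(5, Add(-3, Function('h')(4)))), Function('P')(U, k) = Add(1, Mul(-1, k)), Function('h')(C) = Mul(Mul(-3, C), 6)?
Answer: 924704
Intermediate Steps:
Function('h')(C) = Mul(-18, C)
f = -2627 (f = Add(-2, Mul(7, Mul(5, Add(-3, Mul(-18, 4))))) = Add(-2, Mul(7, Mul(5, Add(-3, -72)))) = Add(-2, Mul(7, Mul(5, -75))) = Add(-2, Mul(7, -375)) = Add(-2, -2625) = -2627)
Mul(Mul(-88, f), Function('P')(9, -3)) = Mul(Mul(-88, -2627), Add(1, Mul(-1, -3))) = Mul(231176, Add(1, 3)) = Mul(231176, 4) = 924704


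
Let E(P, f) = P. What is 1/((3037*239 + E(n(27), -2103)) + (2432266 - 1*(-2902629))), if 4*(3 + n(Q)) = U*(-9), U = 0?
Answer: 1/6060735 ≈ 1.6500e-7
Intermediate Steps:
n(Q) = -3 (n(Q) = -3 + (0*(-9))/4 = -3 + (¼)*0 = -3 + 0 = -3)
1/((3037*239 + E(n(27), -2103)) + (2432266 - 1*(-2902629))) = 1/((3037*239 - 3) + (2432266 - 1*(-2902629))) = 1/((725843 - 3) + (2432266 + 2902629)) = 1/(725840 + 5334895) = 1/6060735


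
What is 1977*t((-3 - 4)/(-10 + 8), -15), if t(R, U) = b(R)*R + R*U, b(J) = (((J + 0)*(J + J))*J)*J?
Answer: 31566759/16 ≈ 1.9729e+6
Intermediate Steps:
b(J) = 2*J⁴ (b(J) = ((J*(2*J))*J)*J = ((2*J²)*J)*J = (2*J³)*J = 2*J⁴)
t(R, U) = 2*R⁵ + R*U (t(R, U) = (2*R⁴)*R + R*U = 2*R⁵ + R*U)
1977*t((-3 - 4)/(-10 + 8), -15) = 1977*(((-3 - 4)/(-10 + 8))*(-15 + 2*((-3 - 4)/(-10 + 8))⁴)) = 1977*((-7/(-2))*(-15 + 2*(-7/(-2))⁴)) = 1977*((-7*(-½))*(-15 + 2*(-7*(-½))⁴)) = 1977*(7*(-15 + 2*(7/2)⁴)/2) = 1977*(7*(-15 + 2*(2401/16))/2) = 1977*(7*(-15 + 2401/8)/2) = 1977*((7/2)*(2281/8)) = 1977*(15967/16) = 31566759/16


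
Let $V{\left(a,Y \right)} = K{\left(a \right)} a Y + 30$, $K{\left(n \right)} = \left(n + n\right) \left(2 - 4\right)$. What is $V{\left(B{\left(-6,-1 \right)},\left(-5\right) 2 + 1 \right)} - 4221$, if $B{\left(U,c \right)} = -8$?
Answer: $-1887$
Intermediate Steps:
$K{\left(n \right)} = - 4 n$ ($K{\left(n \right)} = 2 n \left(-2\right) = - 4 n$)
$V{\left(a,Y \right)} = 30 - 4 Y a^{2}$ ($V{\left(a,Y \right)} = - 4 a a Y + 30 = - 4 a^{2} Y + 30 = - 4 Y a^{2} + 30 = 30 - 4 Y a^{2}$)
$V{\left(B{\left(-6,-1 \right)},\left(-5\right) 2 + 1 \right)} - 4221 = \left(30 - 4 \left(\left(-5\right) 2 + 1\right) \left(-8\right)^{2}\right) - 4221 = \left(30 - 4 \left(-10 + 1\right) 64\right) - 4221 = \left(30 - \left(-36\right) 64\right) - 4221 = \left(30 + 2304\right) - 4221 = 2334 - 4221 = -1887$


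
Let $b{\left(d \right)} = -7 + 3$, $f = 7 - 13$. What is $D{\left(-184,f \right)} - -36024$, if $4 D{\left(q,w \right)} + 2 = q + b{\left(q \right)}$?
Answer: $\frac{71953}{2} \approx 35977.0$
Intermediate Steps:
$f = -6$
$b{\left(d \right)} = -4$
$D{\left(q,w \right)} = - \frac{3}{2} + \frac{q}{4}$ ($D{\left(q,w \right)} = - \frac{1}{2} + \frac{q - 4}{4} = - \frac{1}{2} + \frac{-4 + q}{4} = - \frac{1}{2} + \left(-1 + \frac{q}{4}\right) = - \frac{3}{2} + \frac{q}{4}$)
$D{\left(-184,f \right)} - -36024 = \left(- \frac{3}{2} + \frac{1}{4} \left(-184\right)\right) - -36024 = \left(- \frac{3}{2} - 46\right) + 36024 = - \frac{95}{2} + 36024 = \frac{71953}{2}$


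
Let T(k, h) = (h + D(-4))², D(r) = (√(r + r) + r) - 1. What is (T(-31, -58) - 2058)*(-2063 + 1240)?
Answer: -1566169 + 207396*I*√2 ≈ -1.5662e+6 + 2.933e+5*I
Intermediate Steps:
D(r) = -1 + r + √2*√r (D(r) = (√(2*r) + r) - 1 = (√2*√r + r) - 1 = (r + √2*√r) - 1 = -1 + r + √2*√r)
T(k, h) = (-5 + h + 2*I*√2)² (T(k, h) = (h + (-1 - 4 + √2*√(-4)))² = (h + (-1 - 4 + √2*(2*I)))² = (h + (-1 - 4 + 2*I*√2))² = (h + (-5 + 2*I*√2))² = (-5 + h + 2*I*√2)²)
(T(-31, -58) - 2058)*(-2063 + 1240) = ((-5 - 58 + 2*I*√2)² - 2058)*(-2063 + 1240) = ((-63 + 2*I*√2)² - 2058)*(-823) = (-2058 + (-63 + 2*I*√2)²)*(-823) = 1693734 - 823*(-63 + 2*I*√2)²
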